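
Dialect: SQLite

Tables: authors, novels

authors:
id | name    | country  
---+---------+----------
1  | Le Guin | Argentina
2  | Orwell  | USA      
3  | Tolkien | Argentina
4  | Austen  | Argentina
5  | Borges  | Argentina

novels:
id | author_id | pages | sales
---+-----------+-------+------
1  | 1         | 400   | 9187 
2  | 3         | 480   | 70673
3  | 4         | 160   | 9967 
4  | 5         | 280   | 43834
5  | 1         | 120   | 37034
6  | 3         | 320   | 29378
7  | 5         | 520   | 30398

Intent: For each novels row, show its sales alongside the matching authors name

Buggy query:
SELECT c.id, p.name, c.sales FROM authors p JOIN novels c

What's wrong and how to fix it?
Bug: JOIN with no ON clause produces a cartesian product; every novels row pairs with every authors row

Fix: Add ON c.author_id = p.id to the JOIN

Corrected query:
SELECT c.id, p.name, c.sales FROM authors p JOIN novels c ON c.author_id = p.id

Result:
id | name    | sales
---+---------+------
1  | Le Guin | 9187 
2  | Tolkien | 70673
3  | Austen  | 9967 
4  | Borges  | 43834
5  | Le Guin | 37034
6  | Tolkien | 29378
7  | Borges  | 30398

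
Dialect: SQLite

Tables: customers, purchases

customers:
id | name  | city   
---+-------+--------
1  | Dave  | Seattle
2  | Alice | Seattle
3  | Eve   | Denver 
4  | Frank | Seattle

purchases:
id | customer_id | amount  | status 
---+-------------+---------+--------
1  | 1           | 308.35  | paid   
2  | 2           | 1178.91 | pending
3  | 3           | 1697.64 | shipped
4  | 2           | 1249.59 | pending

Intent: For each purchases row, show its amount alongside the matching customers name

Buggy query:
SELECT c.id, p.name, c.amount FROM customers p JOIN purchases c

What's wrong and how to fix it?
Bug: Missing join condition: each purchases row is matched to all customers rows instead of just its own

Fix: Add ON c.customer_id = p.id to the JOIN

Corrected query:
SELECT c.id, p.name, c.amount FROM customers p JOIN purchases c ON c.customer_id = p.id

Result:
id | name  | amount 
---+-------+--------
1  | Dave  | 308.35 
2  | Alice | 1178.91
3  | Eve   | 1697.64
4  | Alice | 1249.59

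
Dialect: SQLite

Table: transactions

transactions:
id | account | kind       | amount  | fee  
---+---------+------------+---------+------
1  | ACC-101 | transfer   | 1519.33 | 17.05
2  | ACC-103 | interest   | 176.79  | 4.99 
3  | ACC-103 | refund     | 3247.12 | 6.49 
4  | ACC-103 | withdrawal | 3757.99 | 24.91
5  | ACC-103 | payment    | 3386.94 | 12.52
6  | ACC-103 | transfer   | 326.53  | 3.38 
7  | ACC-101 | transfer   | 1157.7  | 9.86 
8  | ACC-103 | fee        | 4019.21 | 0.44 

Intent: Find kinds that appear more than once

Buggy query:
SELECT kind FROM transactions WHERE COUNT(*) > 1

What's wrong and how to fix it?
Bug: COUNT(*) is an aggregate and cannot be used in WHERE

Fix: GROUP BY kind, then filter groups with HAVING COUNT(*) > 1

Corrected query:
SELECT kind FROM transactions GROUP BY kind HAVING COUNT(*) > 1

Result:
kind    
--------
transfer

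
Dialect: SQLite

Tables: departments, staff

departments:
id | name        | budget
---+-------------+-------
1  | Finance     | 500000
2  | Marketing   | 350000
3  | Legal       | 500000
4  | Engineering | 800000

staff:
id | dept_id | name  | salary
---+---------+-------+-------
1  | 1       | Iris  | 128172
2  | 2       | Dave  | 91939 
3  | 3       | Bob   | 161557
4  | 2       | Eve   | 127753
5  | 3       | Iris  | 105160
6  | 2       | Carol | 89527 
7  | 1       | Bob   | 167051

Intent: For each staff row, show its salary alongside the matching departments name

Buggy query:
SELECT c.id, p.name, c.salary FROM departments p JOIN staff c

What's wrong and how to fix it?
Bug: Missing join condition: each staff row is matched to all departments rows instead of just its own

Fix: Add ON c.dept_id = p.id to the JOIN

Corrected query:
SELECT c.id, p.name, c.salary FROM departments p JOIN staff c ON c.dept_id = p.id

Result:
id | name      | salary
---+-----------+-------
1  | Finance   | 128172
2  | Marketing | 91939 
3  | Legal     | 161557
4  | Marketing | 127753
5  | Legal     | 105160
6  | Marketing | 89527 
7  | Finance   | 167051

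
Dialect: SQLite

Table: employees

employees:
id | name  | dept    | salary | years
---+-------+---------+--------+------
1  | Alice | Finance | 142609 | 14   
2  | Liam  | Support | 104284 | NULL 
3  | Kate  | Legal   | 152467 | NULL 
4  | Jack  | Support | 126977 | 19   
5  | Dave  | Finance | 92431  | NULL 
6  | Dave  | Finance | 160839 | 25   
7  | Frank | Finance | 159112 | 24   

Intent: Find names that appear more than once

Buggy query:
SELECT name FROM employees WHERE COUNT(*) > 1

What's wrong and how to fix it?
Bug: COUNT(*) is an aggregate and cannot be used in WHERE

Fix: GROUP BY name, then filter groups with HAVING COUNT(*) > 1

Corrected query:
SELECT name FROM employees GROUP BY name HAVING COUNT(*) > 1

Result:
name
----
Dave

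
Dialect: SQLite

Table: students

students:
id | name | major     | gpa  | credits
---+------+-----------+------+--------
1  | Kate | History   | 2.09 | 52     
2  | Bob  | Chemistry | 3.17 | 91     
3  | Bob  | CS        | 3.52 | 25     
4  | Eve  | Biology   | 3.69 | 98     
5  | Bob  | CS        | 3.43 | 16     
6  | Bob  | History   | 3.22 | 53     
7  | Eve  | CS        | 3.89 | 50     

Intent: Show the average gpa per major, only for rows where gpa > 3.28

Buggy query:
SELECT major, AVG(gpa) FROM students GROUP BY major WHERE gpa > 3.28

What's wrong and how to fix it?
Bug: WHERE cannot follow GROUP BY

Fix: Move the WHERE clause before GROUP BY

Corrected query:
SELECT major, AVG(gpa) FROM students WHERE gpa > 3.28 GROUP BY major

Result:
major   | AVG(gpa)
--------+---------
Biology | 3.69    
CS      | 3.613333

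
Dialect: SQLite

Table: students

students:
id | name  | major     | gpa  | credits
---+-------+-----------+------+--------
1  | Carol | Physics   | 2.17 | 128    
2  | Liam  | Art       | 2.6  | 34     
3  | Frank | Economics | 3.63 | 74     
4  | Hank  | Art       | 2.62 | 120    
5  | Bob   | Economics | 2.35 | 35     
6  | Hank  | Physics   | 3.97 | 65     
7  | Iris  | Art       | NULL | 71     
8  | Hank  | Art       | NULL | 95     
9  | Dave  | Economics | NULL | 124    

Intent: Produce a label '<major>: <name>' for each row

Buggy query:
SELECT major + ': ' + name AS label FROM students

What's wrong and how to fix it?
Bug: '+' is numeric addition; on text columns SQLite converts them to 0 instead of concatenating

Fix: Use the || operator for string concatenation

Corrected query:
SELECT major || ': ' || name AS label FROM students

Result:
label           
----------------
Physics: Carol  
Art: Liam       
Economics: Frank
Art: Hank       
Economics: Bob  
Physics: Hank   
Art: Iris       
Art: Hank       
Economics: Dave 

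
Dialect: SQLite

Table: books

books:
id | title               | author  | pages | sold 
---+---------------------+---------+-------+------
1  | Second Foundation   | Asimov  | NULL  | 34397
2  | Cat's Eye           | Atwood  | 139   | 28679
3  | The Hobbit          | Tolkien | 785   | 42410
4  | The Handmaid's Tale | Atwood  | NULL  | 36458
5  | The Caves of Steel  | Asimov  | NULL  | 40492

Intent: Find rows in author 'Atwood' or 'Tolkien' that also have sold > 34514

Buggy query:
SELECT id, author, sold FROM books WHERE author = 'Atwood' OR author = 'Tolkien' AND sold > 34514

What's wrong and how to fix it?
Bug: Without parentheses, AND is evaluated before OR, so the sold filter only applies to the 'Tolkien' branch

Fix: Add parentheses around the OR so the AND applies to both alternatives

Corrected query:
SELECT id, author, sold FROM books WHERE (author = 'Atwood' OR author = 'Tolkien') AND sold > 34514

Result:
id | author  | sold 
---+---------+------
3  | Tolkien | 42410
4  | Atwood  | 36458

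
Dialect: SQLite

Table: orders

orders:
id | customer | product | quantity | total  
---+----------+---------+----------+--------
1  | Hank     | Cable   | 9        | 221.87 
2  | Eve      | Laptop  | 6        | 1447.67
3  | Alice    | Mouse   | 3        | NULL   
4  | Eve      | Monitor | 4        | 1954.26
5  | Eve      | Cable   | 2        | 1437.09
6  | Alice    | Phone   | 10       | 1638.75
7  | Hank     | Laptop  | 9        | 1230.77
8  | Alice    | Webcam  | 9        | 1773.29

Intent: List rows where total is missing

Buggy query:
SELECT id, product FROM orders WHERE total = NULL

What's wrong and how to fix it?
Bug: '= NULL' is always unknown in SQL three-valued logic, so no rows match

Fix: Replace '= NULL' with 'IS NULL'

Corrected query:
SELECT id, product FROM orders WHERE total IS NULL

Result:
id | product
---+--------
3  | Mouse  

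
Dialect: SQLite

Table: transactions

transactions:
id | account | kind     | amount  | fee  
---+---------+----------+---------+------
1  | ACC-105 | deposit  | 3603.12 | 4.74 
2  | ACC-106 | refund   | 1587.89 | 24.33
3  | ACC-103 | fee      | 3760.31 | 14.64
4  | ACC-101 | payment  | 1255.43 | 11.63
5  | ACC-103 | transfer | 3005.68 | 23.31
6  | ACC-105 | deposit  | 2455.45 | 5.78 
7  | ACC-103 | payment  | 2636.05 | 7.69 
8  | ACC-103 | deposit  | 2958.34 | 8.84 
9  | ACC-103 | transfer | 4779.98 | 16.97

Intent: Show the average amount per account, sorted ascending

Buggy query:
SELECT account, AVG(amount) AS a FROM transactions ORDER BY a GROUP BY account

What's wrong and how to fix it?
Bug: ORDER BY appears before GROUP BY; SQL clause order requires GROUP BY first

Fix: Reorder: SELECT … FROM … GROUP BY … ORDER BY …

Corrected query:
SELECT account, AVG(amount) AS a FROM transactions GROUP BY account ORDER BY a

Result:
account | a       
--------+---------
ACC-101 | 1255.43 
ACC-106 | 1587.89 
ACC-105 | 3029.285
ACC-103 | 3428.072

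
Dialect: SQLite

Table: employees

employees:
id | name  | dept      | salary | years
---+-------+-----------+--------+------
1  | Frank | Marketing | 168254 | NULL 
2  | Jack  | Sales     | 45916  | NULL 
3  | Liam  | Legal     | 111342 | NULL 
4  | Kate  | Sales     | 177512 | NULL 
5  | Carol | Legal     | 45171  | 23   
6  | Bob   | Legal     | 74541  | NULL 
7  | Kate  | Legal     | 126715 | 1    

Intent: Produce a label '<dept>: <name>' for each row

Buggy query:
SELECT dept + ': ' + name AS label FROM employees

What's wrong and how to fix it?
Bug: SQLite uses || for string concatenation; + coerces text to numbers (yielding 0)

Fix: Use the || operator for string concatenation

Corrected query:
SELECT dept || ': ' || name AS label FROM employees

Result:
label           
----------------
Marketing: Frank
Sales: Jack     
Legal: Liam     
Sales: Kate     
Legal: Carol    
Legal: Bob      
Legal: Kate     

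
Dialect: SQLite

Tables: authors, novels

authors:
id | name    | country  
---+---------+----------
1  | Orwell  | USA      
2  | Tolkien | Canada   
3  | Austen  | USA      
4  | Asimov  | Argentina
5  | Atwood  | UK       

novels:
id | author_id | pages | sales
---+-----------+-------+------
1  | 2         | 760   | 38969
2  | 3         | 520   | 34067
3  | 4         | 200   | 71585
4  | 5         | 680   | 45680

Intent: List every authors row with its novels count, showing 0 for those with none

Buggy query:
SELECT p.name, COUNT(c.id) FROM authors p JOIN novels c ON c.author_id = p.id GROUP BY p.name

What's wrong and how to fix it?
Bug: INNER JOIN drops authors rows that have no matching novels rows

Fix: Use LEFT JOIN so parents without children still appear (COUNT(c.id) gives 0)

Corrected query:
SELECT p.name, COUNT(c.id) FROM authors p LEFT JOIN novels c ON c.author_id = p.id GROUP BY p.name

Result:
name    | COUNT(c.id)
--------+------------
Asimov  | 1          
Atwood  | 1          
Austen  | 1          
Orwell  | 0          
Tolkien | 1          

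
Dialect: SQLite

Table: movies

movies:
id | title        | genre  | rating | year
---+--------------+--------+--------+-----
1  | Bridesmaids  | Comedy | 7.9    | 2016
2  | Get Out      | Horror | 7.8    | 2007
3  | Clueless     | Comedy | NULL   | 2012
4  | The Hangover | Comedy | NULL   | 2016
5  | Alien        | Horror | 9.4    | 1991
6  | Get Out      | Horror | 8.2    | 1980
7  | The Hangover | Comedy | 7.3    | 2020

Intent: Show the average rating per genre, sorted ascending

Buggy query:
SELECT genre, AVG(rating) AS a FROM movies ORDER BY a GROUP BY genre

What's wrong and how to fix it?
Bug: GROUP BY must precede ORDER BY

Fix: Move ORDER BY to the end, after GROUP BY

Corrected query:
SELECT genre, AVG(rating) AS a FROM movies GROUP BY genre ORDER BY a

Result:
genre  | a       
-------+---------
Comedy | 7.6     
Horror | 8.466667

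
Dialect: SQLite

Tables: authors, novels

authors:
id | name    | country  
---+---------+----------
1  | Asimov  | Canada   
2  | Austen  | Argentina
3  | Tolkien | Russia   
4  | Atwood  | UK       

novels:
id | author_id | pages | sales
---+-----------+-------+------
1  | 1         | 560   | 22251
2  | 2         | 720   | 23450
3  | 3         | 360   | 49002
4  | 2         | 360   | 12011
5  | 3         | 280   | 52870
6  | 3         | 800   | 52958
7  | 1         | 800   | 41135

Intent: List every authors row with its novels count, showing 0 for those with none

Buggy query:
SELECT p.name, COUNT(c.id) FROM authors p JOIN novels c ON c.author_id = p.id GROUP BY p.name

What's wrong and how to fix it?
Bug: An inner join excludes parents with zero children

Fix: Switch to LEFT JOIN to retain unmatched parent rows

Corrected query:
SELECT p.name, COUNT(c.id) FROM authors p LEFT JOIN novels c ON c.author_id = p.id GROUP BY p.name

Result:
name    | COUNT(c.id)
--------+------------
Asimov  | 2          
Atwood  | 0          
Austen  | 2          
Tolkien | 3          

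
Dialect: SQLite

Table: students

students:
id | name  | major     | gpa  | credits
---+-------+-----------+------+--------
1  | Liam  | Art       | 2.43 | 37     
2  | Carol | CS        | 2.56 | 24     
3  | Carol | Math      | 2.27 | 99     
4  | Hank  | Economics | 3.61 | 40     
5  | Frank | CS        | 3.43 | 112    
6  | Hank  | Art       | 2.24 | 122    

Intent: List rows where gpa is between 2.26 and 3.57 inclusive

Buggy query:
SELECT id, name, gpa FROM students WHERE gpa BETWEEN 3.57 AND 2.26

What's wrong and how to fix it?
Bug: The bounds are reversed; BETWEEN a AND b requires a <= b to match anything

Fix: Write BETWEEN 2.26 AND 3.57

Corrected query:
SELECT id, name, gpa FROM students WHERE gpa BETWEEN 2.26 AND 3.57

Result:
id | name  | gpa 
---+-------+-----
1  | Liam  | 2.43
2  | Carol | 2.56
3  | Carol | 2.27
5  | Frank | 3.43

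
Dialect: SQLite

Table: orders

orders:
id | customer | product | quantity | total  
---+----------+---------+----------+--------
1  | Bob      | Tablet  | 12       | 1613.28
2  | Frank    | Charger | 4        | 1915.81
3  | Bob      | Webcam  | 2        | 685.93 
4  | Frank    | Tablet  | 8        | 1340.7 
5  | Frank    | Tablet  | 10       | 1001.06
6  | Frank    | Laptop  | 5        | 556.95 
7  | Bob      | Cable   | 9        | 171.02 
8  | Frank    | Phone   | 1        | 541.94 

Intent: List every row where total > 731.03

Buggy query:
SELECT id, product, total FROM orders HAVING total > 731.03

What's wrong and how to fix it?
Bug: This is a non-aggregate query (no GROUP BY, no aggregates), so in SQLite the HAVING clause is invalid here; a row-level condition belongs in WHERE

Fix: Use WHERE for row-level filtering

Corrected query:
SELECT id, product, total FROM orders WHERE total > 731.03

Result:
id | product | total  
---+---------+--------
1  | Tablet  | 1613.28
2  | Charger | 1915.81
4  | Tablet  | 1340.7 
5  | Tablet  | 1001.06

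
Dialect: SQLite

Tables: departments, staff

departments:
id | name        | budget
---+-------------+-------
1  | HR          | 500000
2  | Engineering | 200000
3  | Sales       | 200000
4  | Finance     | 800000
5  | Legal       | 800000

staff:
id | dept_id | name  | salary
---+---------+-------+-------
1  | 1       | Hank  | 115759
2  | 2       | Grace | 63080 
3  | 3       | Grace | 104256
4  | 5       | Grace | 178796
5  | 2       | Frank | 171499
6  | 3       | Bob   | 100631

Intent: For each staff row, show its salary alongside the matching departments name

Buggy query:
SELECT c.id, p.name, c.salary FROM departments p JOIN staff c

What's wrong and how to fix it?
Bug: JOIN with no ON clause produces a cartesian product; every staff row pairs with every departments row

Fix: Specify the join condition linking the foreign key to the parent id

Corrected query:
SELECT c.id, p.name, c.salary FROM departments p JOIN staff c ON c.dept_id = p.id

Result:
id | name        | salary
---+-------------+-------
1  | HR          | 115759
2  | Engineering | 63080 
3  | Sales       | 104256
4  | Legal       | 178796
5  | Engineering | 171499
6  | Sales       | 100631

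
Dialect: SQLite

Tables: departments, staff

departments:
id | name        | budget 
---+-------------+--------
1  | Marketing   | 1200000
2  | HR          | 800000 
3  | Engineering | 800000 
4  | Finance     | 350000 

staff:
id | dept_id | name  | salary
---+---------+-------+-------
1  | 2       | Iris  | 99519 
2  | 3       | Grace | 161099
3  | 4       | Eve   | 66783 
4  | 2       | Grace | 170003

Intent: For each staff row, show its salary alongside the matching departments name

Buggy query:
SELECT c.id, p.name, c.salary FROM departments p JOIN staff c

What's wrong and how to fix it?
Bug: JOIN with no ON clause produces a cartesian product; every staff row pairs with every departments row

Fix: Add ON c.dept_id = p.id to the JOIN

Corrected query:
SELECT c.id, p.name, c.salary FROM departments p JOIN staff c ON c.dept_id = p.id

Result:
id | name        | salary
---+-------------+-------
1  | HR          | 99519 
2  | Engineering | 161099
3  | Finance     | 66783 
4  | HR          | 170003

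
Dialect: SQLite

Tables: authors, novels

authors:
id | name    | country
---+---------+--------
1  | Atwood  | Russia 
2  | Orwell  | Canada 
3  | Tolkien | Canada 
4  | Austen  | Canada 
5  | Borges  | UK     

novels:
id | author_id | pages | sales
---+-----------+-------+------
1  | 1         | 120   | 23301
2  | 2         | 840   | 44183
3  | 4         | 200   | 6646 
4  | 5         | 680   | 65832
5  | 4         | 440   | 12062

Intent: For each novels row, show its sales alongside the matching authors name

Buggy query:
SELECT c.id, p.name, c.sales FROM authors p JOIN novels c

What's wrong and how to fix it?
Bug: Missing join condition: each novels row is matched to all authors rows instead of just its own

Fix: Specify the join condition linking the foreign key to the parent id

Corrected query:
SELECT c.id, p.name, c.sales FROM authors p JOIN novels c ON c.author_id = p.id

Result:
id | name   | sales
---+--------+------
1  | Atwood | 23301
2  | Orwell | 44183
3  | Austen | 6646 
4  | Borges | 65832
5  | Austen | 12062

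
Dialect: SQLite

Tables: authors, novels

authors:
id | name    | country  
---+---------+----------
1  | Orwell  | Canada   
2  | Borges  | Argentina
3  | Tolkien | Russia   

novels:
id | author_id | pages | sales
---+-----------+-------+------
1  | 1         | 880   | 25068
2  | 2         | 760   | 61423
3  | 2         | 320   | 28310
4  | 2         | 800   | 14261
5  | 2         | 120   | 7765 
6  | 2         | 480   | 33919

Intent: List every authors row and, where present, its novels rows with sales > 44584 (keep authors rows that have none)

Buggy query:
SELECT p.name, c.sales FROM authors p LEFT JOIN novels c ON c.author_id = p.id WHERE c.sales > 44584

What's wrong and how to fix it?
Bug: A WHERE condition on the right-hand table after LEFT JOIN drops unmatched parents

Fix: Put 'c.sales > 44584' in the JOIN's ON clause instead of WHERE

Corrected query:
SELECT p.name, c.sales FROM authors p LEFT JOIN novels c ON c.author_id = p.id AND c.sales > 44584

Result:
name    | sales
--------+------
Orwell  | NULL 
Borges  | 61423
Tolkien | NULL 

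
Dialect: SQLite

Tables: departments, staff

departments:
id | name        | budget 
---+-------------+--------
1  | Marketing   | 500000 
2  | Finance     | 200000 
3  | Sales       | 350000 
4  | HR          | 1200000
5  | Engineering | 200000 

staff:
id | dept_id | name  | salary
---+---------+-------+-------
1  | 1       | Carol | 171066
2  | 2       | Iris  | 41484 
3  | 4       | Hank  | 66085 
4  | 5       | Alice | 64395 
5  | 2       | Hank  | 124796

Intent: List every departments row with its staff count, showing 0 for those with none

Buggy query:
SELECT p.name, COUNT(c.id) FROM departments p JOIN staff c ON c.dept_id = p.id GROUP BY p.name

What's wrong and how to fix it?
Bug: An inner join excludes parents with zero children

Fix: Switch to LEFT JOIN to retain unmatched parent rows

Corrected query:
SELECT p.name, COUNT(c.id) FROM departments p LEFT JOIN staff c ON c.dept_id = p.id GROUP BY p.name

Result:
name        | COUNT(c.id)
------------+------------
Engineering | 1          
Finance     | 2          
HR          | 1          
Marketing   | 1          
Sales       | 0          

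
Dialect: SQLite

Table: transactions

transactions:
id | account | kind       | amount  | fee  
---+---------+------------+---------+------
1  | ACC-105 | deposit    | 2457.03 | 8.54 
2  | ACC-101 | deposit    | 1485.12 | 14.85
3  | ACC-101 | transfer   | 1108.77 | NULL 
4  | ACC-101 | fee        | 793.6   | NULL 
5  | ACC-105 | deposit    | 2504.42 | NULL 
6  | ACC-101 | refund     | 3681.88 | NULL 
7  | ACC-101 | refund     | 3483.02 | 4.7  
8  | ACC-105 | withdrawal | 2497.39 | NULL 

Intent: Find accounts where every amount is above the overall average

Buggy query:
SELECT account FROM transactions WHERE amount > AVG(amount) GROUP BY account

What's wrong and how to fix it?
Bug: WHERE evaluates per row before aggregation, so AVG() is unavailable

Fix: Compute the overall average in a scalar subquery and compare each group's MIN against it in HAVING

Corrected query:
SELECT account FROM transactions GROUP BY account HAVING MIN(amount) > (SELECT AVG(amount) FROM transactions)

Result:
account
-------
ACC-105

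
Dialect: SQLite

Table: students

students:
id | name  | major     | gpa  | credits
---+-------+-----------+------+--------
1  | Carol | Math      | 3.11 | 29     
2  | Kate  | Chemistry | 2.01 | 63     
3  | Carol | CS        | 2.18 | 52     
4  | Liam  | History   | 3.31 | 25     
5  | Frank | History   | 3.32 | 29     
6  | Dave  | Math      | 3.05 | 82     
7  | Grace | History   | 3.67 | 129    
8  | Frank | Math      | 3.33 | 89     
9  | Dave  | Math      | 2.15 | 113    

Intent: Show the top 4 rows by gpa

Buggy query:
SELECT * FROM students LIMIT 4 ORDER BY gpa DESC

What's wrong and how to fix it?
Bug: ORDER BY cannot follow LIMIT; LIMIT is the final clause

Fix: Sort with ORDER BY, then apply LIMIT

Corrected query:
SELECT * FROM students ORDER BY gpa DESC LIMIT 4

Result:
id | name  | major   | gpa  | credits
---+-------+---------+------+--------
7  | Grace | History | 3.67 | 129    
8  | Frank | Math    | 3.33 | 89     
5  | Frank | History | 3.32 | 29     
4  | Liam  | History | 3.31 | 25     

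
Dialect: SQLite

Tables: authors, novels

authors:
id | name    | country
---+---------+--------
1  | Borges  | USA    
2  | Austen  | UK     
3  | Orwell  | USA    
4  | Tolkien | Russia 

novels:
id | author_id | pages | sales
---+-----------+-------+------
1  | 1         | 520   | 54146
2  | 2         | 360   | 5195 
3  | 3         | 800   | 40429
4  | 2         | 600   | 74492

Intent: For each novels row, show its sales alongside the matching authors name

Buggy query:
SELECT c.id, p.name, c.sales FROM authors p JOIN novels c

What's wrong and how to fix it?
Bug: JOIN with no ON clause produces a cartesian product; every novels row pairs with every authors row

Fix: Specify the join condition linking the foreign key to the parent id

Corrected query:
SELECT c.id, p.name, c.sales FROM authors p JOIN novels c ON c.author_id = p.id

Result:
id | name   | sales
---+--------+------
1  | Borges | 54146
2  | Austen | 5195 
3  | Orwell | 40429
4  | Austen | 74492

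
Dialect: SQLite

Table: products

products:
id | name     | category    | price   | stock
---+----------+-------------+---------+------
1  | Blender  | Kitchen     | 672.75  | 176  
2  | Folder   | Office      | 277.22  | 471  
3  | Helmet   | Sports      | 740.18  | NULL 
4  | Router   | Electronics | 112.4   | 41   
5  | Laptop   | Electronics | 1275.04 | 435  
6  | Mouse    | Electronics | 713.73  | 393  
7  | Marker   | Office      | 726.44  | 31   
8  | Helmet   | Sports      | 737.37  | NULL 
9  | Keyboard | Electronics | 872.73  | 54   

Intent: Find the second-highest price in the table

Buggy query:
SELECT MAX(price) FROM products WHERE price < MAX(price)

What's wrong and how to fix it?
Bug: MAX(price) on the right of the comparison is an aggregate-in-WHERE error

Fix: Compute the overall MAX in a subquery, then take MAX of rows below it

Corrected query:
SELECT MAX(price) FROM products WHERE price < (SELECT MAX(price) FROM products)

Result:
MAX(price)
----------
872.73    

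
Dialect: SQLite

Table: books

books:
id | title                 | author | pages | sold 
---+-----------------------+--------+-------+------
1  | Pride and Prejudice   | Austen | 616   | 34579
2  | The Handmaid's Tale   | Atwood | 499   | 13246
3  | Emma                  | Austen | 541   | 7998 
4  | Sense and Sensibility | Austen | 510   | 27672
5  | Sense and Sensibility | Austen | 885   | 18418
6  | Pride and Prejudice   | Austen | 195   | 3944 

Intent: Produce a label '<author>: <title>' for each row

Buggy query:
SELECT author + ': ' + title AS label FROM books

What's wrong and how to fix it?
Bug: SQLite uses || for string concatenation; + coerces text to numbers (yielding 0)

Fix: Use the || operator for string concatenation

Corrected query:
SELECT author || ': ' || title AS label FROM books

Result:
label                        
-----------------------------
Austen: Pride and Prejudice  
Atwood: The Handmaid's Tale  
Austen: Emma                 
Austen: Sense and Sensibility
Austen: Sense and Sensibility
Austen: Pride and Prejudice  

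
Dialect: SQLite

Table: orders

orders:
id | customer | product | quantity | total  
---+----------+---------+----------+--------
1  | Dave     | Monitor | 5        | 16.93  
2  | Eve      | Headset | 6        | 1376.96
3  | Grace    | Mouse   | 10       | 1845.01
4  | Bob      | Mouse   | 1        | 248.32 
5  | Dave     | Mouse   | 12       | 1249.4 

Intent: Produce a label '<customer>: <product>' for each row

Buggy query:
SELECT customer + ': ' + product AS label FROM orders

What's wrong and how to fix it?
Bug: SQLite uses || for string concatenation; + coerces text to numbers (yielding 0)

Fix: Replace + with || to concatenate text

Corrected query:
SELECT customer || ': ' || product AS label FROM orders

Result:
label        
-------------
Dave: Monitor
Eve: Headset 
Grace: Mouse 
Bob: Mouse   
Dave: Mouse  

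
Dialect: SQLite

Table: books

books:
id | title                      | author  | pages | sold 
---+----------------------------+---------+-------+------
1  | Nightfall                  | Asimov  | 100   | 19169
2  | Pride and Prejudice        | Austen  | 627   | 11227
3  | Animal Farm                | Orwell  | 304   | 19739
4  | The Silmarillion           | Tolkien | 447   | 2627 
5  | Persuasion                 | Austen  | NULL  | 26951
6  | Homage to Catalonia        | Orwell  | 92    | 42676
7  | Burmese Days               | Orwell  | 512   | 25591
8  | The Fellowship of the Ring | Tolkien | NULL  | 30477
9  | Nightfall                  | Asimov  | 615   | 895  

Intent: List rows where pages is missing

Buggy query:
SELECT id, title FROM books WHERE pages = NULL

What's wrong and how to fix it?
Bug: Comparing to NULL with '=' never matches; NULL = NULL is unknown, not true

Fix: Replace '= NULL' with 'IS NULL'

Corrected query:
SELECT id, title FROM books WHERE pages IS NULL

Result:
id | title                     
---+---------------------------
5  | Persuasion                
8  | The Fellowship of the Ring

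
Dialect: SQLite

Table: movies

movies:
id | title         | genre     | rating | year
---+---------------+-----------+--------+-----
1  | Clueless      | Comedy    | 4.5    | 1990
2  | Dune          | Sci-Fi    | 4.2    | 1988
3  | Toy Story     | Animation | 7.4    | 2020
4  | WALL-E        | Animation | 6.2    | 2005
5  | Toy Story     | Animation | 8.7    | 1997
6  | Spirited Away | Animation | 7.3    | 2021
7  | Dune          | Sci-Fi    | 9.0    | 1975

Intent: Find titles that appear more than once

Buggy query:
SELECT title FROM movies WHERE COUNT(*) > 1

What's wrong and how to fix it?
Bug: COUNT(*) is an aggregate and cannot be used in WHERE

Fix: GROUP BY title, then filter groups with HAVING COUNT(*) > 1

Corrected query:
SELECT title FROM movies GROUP BY title HAVING COUNT(*) > 1

Result:
title    
---------
Dune     
Toy Story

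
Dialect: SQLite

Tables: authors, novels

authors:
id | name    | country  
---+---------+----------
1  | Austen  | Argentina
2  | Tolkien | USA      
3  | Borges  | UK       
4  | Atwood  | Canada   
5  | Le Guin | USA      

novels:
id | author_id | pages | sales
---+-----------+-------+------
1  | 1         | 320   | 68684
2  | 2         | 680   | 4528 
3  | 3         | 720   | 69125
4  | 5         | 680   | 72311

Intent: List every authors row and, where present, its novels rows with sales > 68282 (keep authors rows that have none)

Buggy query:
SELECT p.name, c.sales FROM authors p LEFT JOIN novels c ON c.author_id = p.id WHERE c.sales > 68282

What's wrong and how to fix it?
Bug: Filtering c.sales in WHERE discards the NULL rows produced by LEFT JOIN, turning it into an inner join

Fix: Put 'c.sales > 68282' in the JOIN's ON clause instead of WHERE

Corrected query:
SELECT p.name, c.sales FROM authors p LEFT JOIN novels c ON c.author_id = p.id AND c.sales > 68282

Result:
name    | sales
--------+------
Austen  | 68684
Tolkien | NULL 
Borges  | 69125
Atwood  | NULL 
Le Guin | 72311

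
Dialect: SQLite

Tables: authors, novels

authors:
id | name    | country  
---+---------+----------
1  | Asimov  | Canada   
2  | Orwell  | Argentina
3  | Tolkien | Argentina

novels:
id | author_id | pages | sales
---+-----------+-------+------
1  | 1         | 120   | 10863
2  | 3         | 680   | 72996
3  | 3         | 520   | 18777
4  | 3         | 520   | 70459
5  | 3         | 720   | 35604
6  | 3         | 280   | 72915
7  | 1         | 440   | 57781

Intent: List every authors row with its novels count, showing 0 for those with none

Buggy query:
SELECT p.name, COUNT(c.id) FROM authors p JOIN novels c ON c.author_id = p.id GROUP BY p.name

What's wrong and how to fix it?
Bug: An inner join excludes parents with zero children

Fix: Use LEFT JOIN so parents without children still appear (COUNT(c.id) gives 0)

Corrected query:
SELECT p.name, COUNT(c.id) FROM authors p LEFT JOIN novels c ON c.author_id = p.id GROUP BY p.name

Result:
name    | COUNT(c.id)
--------+------------
Asimov  | 2          
Orwell  | 0          
Tolkien | 5          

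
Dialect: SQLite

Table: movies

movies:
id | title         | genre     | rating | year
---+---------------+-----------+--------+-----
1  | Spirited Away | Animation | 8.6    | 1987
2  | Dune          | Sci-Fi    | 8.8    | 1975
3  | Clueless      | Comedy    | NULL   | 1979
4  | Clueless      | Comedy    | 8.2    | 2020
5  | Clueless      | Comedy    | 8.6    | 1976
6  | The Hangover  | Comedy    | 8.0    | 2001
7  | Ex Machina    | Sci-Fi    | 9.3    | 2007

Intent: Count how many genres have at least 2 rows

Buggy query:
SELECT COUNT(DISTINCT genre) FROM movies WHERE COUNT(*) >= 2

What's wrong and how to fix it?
Bug: WHERE filters individual rows, not groups, so a group-level COUNT is invalid there

Fix: Group first with HAVING COUNT(*) >= 2, then COUNT the resulting groups

Corrected query:
SELECT COUNT(*) FROM (SELECT genre FROM movies GROUP BY genre HAVING COUNT(*) >= 2)

Result:
COUNT(*)
--------
2       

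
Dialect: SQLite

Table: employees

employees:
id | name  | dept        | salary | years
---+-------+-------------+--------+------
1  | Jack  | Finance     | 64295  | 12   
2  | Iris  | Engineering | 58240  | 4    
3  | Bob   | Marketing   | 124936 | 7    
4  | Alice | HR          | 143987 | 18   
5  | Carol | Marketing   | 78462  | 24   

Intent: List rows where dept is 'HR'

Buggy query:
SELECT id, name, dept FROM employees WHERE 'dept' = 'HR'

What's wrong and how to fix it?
Bug: 'dept' in single quotes is a string literal, not the column; the comparison is literal-vs-literal and never true

Fix: Reference the column as dept without single quotes

Corrected query:
SELECT id, name, dept FROM employees WHERE dept = 'HR'

Result:
id | name  | dept
---+-------+-----
4  | Alice | HR  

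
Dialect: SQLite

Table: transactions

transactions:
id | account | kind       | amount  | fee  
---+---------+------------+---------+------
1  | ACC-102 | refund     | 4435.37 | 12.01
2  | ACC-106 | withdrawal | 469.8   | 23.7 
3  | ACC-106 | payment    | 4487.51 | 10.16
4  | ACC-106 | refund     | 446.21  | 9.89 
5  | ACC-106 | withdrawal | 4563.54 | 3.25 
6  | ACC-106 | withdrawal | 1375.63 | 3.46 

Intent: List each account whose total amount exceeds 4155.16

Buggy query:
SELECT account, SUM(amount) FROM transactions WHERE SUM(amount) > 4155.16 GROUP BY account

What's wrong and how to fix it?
Bug: Aggregate functions cannot appear in a WHERE clause

Fix: Move the aggregate condition to a HAVING clause

Corrected query:
SELECT account, SUM(amount) FROM transactions GROUP BY account HAVING SUM(amount) > 4155.16

Result:
account | SUM(amount)
--------+------------
ACC-102 | 4435.37    
ACC-106 | 11342.69   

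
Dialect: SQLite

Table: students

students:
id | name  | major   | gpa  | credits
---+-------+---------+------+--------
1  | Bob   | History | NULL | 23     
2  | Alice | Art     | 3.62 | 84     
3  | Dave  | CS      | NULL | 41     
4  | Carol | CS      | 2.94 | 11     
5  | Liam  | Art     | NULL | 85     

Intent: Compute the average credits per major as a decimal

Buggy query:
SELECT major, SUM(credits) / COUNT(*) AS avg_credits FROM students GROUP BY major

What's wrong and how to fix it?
Bug: SUM(credits) and COUNT(*) are both integers; the division truncates the fractional part

Fix: Cast one side to REAL so the division keeps the fractional part

Corrected query:
SELECT major, SUM(credits) * 1.0 / COUNT(*) AS avg_credits FROM students GROUP BY major

Result:
major   | avg_credits
--------+------------
Art     | 84.5       
CS      | 26         
History | 23         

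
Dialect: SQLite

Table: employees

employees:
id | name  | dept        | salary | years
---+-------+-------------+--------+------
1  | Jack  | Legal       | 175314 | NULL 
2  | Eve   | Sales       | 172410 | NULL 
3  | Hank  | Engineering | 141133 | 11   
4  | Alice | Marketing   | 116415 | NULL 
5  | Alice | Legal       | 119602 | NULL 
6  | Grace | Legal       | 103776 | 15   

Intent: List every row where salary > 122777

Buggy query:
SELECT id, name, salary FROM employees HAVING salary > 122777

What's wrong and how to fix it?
Bug: HAVING filters the output of aggregation, but this query has no GROUP BY and no aggregate functions, so SQLite rejects it (HAVING clause on a non-aggregate query); the condition here is per row

Fix: Use WHERE for row-level filtering

Corrected query:
SELECT id, name, salary FROM employees WHERE salary > 122777

Result:
id | name | salary
---+------+-------
1  | Jack | 175314
2  | Eve  | 172410
3  | Hank | 141133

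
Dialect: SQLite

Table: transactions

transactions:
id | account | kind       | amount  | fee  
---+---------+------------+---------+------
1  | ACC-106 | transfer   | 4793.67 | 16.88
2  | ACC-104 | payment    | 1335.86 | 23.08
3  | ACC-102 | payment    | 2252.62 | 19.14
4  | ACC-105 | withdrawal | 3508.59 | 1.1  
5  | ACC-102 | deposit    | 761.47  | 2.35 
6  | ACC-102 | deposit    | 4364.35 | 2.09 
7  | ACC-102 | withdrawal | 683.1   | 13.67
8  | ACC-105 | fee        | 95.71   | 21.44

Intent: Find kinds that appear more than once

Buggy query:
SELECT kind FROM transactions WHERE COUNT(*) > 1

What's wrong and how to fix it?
Bug: WHERE can't reference COUNT(*); aggregates are computed after WHERE

Fix: GROUP BY kind, then filter groups with HAVING COUNT(*) > 1

Corrected query:
SELECT kind FROM transactions GROUP BY kind HAVING COUNT(*) > 1

Result:
kind      
----------
deposit   
payment   
withdrawal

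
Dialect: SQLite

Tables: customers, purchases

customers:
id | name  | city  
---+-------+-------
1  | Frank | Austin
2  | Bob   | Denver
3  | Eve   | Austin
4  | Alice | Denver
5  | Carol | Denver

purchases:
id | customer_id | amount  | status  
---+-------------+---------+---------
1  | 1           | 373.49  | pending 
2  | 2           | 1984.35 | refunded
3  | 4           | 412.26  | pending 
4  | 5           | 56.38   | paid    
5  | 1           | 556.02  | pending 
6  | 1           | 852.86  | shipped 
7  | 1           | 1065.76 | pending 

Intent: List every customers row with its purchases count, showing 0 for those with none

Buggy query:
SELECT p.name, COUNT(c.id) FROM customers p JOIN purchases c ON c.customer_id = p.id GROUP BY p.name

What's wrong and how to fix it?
Bug: INNER JOIN drops customers rows that have no matching purchases rows

Fix: Switch to LEFT JOIN to retain unmatched parent rows

Corrected query:
SELECT p.name, COUNT(c.id) FROM customers p LEFT JOIN purchases c ON c.customer_id = p.id GROUP BY p.name

Result:
name  | COUNT(c.id)
------+------------
Alice | 1          
Bob   | 1          
Carol | 1          
Eve   | 0          
Frank | 4          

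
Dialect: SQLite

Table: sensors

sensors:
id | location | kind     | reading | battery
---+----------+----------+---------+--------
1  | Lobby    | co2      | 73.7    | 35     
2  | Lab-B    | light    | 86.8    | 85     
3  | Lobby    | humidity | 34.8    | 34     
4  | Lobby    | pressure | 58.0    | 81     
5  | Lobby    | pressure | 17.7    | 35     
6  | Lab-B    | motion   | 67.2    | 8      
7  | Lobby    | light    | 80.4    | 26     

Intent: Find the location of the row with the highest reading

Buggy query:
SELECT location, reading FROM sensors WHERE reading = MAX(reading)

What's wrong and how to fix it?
Bug: MAX(reading) is an aggregate and cannot be used directly in WHERE

Fix: Use a subquery: WHERE reading = (SELECT MAX(reading) FROM sensors)

Corrected query:
SELECT location, reading FROM sensors WHERE reading = (SELECT MAX(reading) FROM sensors)

Result:
location | reading
---------+--------
Lab-B    | 86.8   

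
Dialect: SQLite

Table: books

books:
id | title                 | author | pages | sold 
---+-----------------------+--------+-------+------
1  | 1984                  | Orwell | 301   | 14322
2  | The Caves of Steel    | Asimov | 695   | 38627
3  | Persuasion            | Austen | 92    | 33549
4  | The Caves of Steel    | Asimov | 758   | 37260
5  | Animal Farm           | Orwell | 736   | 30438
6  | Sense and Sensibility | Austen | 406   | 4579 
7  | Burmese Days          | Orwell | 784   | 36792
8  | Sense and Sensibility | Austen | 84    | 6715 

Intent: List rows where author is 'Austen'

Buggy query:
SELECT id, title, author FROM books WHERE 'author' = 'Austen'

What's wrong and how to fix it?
Bug: Single quotes denote string literals in SQL; the column name is being compared as a constant string

Fix: Remove the quotes around the column name (or use double quotes for an identifier)

Corrected query:
SELECT id, title, author FROM books WHERE author = 'Austen'

Result:
id | title                 | author
---+-----------------------+-------
3  | Persuasion            | Austen
6  | Sense and Sensibility | Austen
8  | Sense and Sensibility | Austen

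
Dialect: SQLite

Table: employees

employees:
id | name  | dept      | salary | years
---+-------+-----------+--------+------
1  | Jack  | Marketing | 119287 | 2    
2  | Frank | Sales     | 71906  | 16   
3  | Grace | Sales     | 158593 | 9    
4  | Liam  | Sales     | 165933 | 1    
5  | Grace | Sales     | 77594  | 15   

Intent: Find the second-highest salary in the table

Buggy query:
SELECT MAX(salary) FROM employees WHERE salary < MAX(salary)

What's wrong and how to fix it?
Bug: The inner MAX is an aggregate inside WHERE, which is not allowed

Fix: Compute the overall MAX in a subquery, then take MAX of rows below it

Corrected query:
SELECT MAX(salary) FROM employees WHERE salary < (SELECT MAX(salary) FROM employees)

Result:
MAX(salary)
-----------
158593     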